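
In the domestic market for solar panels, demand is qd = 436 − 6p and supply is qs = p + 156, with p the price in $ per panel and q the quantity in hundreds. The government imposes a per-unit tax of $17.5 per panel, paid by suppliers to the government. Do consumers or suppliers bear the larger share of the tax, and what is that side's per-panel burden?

Without the tax, 436 − 6p = p + 156 gives 7p = 280, so p* = $40 and q* = 196.
With the tax collected from suppliers, supply shifts: qs = (p − 17.5) + 156.
New equilibrium: consumers pay $42.5, suppliers receive $25, q = 181. (Wedge: pb − ps = 17.5.)
Per-panel burden: consumers $2.5, suppliers $15.
Suppliers take the larger share because supply is less price-elastic here (demand slope 6 vs supply slope 1).
The less price-elastic side of the market bears the larger share of a per-unit tax.

Suppliers bear the larger share: $15 per panel.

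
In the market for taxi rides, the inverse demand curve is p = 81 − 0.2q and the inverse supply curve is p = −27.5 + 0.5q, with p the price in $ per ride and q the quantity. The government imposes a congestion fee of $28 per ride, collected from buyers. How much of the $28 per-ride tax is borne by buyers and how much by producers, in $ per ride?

Buyers bear $8 per ride; producers bear $20 per ride.

Rewrite in direct form: qd = 405 − 5p and qs = 2p + 55.
Without the tax, 405 − 5p = 2p + 55 gives 7p = 350, so p* = $50 and q* = 155.
With the tax collected from buyers, demand (in seller-price terms) shifts: qd = 405 − 5(p + 28).
New equilibrium: buyers pay $58, producers receive $30, q = 115. (Wedge: pb − ps = 28.)
Burden on buyers: $8; on producers: $20. (They sum to $28.)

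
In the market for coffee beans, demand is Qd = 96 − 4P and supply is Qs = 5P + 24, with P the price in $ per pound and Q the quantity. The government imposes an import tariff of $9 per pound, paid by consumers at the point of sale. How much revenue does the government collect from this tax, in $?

Tax revenue = $396.

Without the tax, 96 − 4P = 5P + 24 gives 9P = 72, so P* = $8 and Q* = 64.
With the tax collected from consumers, demand (in seller-price terms) shifts: Qd = 96 − 4(P + 9).
New equilibrium: consumers pay $13, producers receive $4, Q = 44. (Wedge: Pb − Ps = 9.)
Revenue = t · Q = 9 · 44 = $396.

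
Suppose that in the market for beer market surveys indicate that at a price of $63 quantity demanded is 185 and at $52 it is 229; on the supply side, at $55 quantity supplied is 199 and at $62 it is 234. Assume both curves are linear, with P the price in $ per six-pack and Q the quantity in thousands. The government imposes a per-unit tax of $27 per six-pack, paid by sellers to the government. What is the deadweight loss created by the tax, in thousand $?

Demand slope: (229 − 185)/(52 − 63) = -4, so Qd = 437 − 4P.
Supply slope: (234 − 199)/(62 − 55) = 5, so Qs = 5P − 76.
Before the tax: set 437 − 4P = 5P − 76 → P* = $57, Q* = 209.
With the tax collected from sellers, supply shifts: Qs = 5(P − 27) − 76.
Solving gives Q = 149 with buyers paying $72 and sellers receiving $45 (the $27 wedge).
Quantity falls by |ΔQ| = |209 − 149| = 60.
DWL = ½ · t · |ΔQ| = ½ · 27 · 60 = $810.

Deadweight loss = $810 thousand.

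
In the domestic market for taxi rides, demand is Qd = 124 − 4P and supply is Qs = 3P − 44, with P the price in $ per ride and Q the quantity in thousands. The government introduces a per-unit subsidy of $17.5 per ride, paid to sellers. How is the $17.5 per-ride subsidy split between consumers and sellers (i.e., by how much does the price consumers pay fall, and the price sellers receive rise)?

Consumers gain $7.5 per ride; sellers gain $10 per ride.

Without the subsidy, 124 − 4P = 3P − 44 gives 7P = 168, so P* = $24 and Q* = 28.
With a per-unit subsidy paid to sellers, each receives P + 17.5 per unit sold, so supply becomes Qs = 3(P + 17.5) − 44.
Solving gives Q = 58 with consumers paying $16.5 and sellers receiving $34 (the $17.5 wedge).
Gain to consumers: $7.5; to sellers: $10. (They sum to $17.5.)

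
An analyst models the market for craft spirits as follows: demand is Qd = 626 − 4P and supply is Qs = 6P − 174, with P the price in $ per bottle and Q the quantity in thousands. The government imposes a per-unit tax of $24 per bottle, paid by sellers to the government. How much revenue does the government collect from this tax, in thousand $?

Without the tax, 626 − 4P = 6P − 174 gives 10P = 800, so P* = $80 and Q* = 306.
With the tax collected from sellers, supply shifts: Qs = 6(P − 24) − 174.
Solving gives Q = 248.4 with consumers paying $94.4 and sellers receiving $70.4 (the $24 wedge).
Revenue = t · Q = 24 · 248.4 = $5961.6.

Tax revenue = $5961.6 thousand.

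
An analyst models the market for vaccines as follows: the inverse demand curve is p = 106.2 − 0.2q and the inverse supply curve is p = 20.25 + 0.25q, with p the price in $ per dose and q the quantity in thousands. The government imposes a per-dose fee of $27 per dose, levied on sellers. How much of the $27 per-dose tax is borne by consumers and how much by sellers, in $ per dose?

Inverting to q(p) form: qd = 531 − 5p; qs = 4p − 81.
Before the tax: set 531 − 5p = 4p − 81 → p* = $68, q* = 191.
With the tax collected from sellers, supply shifts: qs = 4(p − 27) − 81.
New equilibrium: consumers pay $80, sellers receive $53, q = 131. (Wedge: pb − ps = 27.)
Burden on consumers: $12; on sellers: $15. (They sum to $27.)
The less price-elastic side of the market bears the larger share of a per-unit tax.

Consumers bear $12 per dose; sellers bear $15 per dose.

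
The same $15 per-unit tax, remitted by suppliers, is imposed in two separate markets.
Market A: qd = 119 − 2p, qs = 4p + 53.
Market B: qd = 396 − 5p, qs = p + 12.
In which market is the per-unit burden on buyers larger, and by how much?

Market A: pre-tax p* = $11, q* = 97; post-tax q = 77; per-unit burden on buyers = $10.
Market B: pre-tax p* = $64, q* = 76; post-tax q = 63.5; per-unit burden on buyers = $2.5.
Difference: $10 vs $2.5 → market A is larger by $7.5.

Market A, by $7.5.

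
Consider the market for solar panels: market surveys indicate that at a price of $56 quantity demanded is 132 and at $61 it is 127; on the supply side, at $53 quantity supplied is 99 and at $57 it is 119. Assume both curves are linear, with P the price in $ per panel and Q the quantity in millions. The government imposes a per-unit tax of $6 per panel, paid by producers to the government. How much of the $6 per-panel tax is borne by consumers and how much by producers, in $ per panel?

Consumers bear $5 per panel; producers bear $1 per panel.

Demand slope: (127 − 132)/(61 − 56) = -1, so Qd = 188 − P.
Supply slope: (119 − 99)/(57 − 53) = 5, so Qs = 5P − 166.
Without the tax, 188 − P = 5P − 166 gives 6P = 354, so P* = $59 and Q* = 129.
With the tax collected from producers, supply shifts: Qs = 5(P − 6) − 166.
Solving gives Q = 124 with consumers paying $64 and producers receiving $58 (the $6 wedge).
Burden on consumers: $5; on producers: $1. (They sum to $6.)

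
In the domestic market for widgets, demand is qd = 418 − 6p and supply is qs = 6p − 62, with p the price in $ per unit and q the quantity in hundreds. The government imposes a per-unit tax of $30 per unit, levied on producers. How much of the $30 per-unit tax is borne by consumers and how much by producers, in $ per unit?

Without the tax, 418 − 6p = 6p − 62 gives 12p = 480, so p* = $40 and q* = 178.
With the tax collected from producers, supply shifts: qs = 6(p − 30) − 62.
New equilibrium: consumers pay $55, producers receive $25, q = 88. (Wedge: pb − ps = 30.)
Burden on consumers: $15; on producers: $15. (They sum to $30.)
The less price-elastic side of the market bears the larger share of a per-unit tax.

Consumers bear $15 per unit; producers bear $15 per unit.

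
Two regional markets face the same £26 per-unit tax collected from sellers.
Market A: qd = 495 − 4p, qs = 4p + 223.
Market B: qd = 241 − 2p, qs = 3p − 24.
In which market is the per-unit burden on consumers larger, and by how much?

Market B, by £2.6.

Market A: pre-tax p* = £34, q* = 359; post-tax q = 307; per-unit burden on consumers = £13.
Market B: pre-tax p* = £53, q* = 135; post-tax q = 103.8; per-unit burden on consumers = £15.6.
Difference: £13 vs £15.6 → market B is larger by £2.6.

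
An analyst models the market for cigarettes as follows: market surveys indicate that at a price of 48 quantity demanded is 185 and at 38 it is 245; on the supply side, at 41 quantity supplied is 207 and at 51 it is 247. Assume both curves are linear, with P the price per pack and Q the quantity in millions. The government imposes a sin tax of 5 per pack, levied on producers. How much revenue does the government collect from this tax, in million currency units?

Demand slope: (245 − 185)/(38 − 48) = -6, so Qd = 473 − 6P.
Supply slope: (247 − 207)/(51 − 41) = 4, so Qs = 4P + 43.
Before the tax: set 473 − 6P = 4P + 43 → P* = 43, Q* = 215.
With the tax collected from producers, supply shifts: Qs = 4(P − 5) + 43.
New equilibrium: consumers pay 45, producers receive 40, Q = 203. (Wedge: Pb − Ps = 5.)
Revenue = t · Q = 5 · 203 = 1015.

Tax revenue = 1015 million.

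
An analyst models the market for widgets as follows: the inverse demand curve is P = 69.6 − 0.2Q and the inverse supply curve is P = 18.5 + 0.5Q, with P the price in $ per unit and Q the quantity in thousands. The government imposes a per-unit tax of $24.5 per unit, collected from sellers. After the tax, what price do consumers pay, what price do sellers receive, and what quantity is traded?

Rewrite in direct form: Qd = 348 − 5P and Qs = 2P − 37.
Before the tax: set 348 − 5P = 2P − 37 → P* = $55, Q* = 73.
With the tax collected from sellers, supply shifts: Qs = 2(P − 24.5) − 37.
Solving gives Q = 38 with consumers paying $62 and sellers receiving $37.5 (the $24.5 wedge).

Consumers pay $62; sellers receive $37.5; quantity = 38.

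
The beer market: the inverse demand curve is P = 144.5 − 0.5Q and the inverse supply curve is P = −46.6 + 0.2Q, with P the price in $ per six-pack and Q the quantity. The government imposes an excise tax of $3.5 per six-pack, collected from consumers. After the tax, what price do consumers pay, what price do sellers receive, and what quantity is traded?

Consumers pay $10.5; sellers receive $7; quantity = 268.

Rewrite in direct form: Qd = 289 − 2P and Qs = 5P + 233.
Before the tax: set 289 − 2P = 5P + 233 → P* = $8, Q* = 273.
With the tax collected from consumers, demand (in seller-price terms) shifts: Qd = 289 − 2(P + 3.5).
New equilibrium: consumers pay $10.5, sellers receive $7, Q = 268. (Wedge: Pb − Ps = 3.5.)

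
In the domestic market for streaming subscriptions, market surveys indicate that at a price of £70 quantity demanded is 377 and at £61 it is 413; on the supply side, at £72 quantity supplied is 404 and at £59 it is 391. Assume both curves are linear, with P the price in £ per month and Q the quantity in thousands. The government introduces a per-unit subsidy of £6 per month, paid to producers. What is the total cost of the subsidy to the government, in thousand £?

Government outlay = £2410.8 thousand.

Demand slope: (413 − 377)/(61 − 70) = -4, so Qd = 657 − 4P.
Supply slope: (391 − 404)/(59 − 72) = 1, so Qs = P + 332.
Without the subsidy, 657 − 4P = P + 332 gives 5P = 325, so P* = £65 and Q* = 397.
With a per-unit subsidy paid to producers, each receives P + 6 per unit sold, so supply becomes Qs = (P + 6) + 332.
New equilibrium: consumers pay £63.8, producers receive £69.8, Q = 401.8. (Wedge: Pb − Ps = −6.)
Outlay = t · Q = 6 · 401.8 = £2410.8.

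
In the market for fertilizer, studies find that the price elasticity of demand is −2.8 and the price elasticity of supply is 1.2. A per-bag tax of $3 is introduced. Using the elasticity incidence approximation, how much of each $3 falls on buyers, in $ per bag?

Buyers bear ≈ $0.9 per bag.

Incidence ratio: buyers' share ≈ εs / (εs + |εd|) = 1.2 / (1.2 + 2.8) = 0.3.
So buyers bear ≈ 0.3 × $3 = $0.9; producers bear $2.1.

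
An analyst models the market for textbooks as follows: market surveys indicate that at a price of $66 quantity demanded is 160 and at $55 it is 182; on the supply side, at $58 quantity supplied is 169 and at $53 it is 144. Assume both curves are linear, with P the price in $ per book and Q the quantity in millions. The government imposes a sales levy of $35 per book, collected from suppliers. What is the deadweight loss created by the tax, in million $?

Demand slope: (182 − 160)/(55 − 66) = -2, so Qd = 292 − 2P.
Supply slope: (144 − 169)/(53 − 58) = 5, so Qs = 5P − 121.
Without the tax, 292 − 2P = 5P − 121 gives 7P = 413, so P* = $59 and Q* = 174.
With the tax collected from suppliers, supply shifts: Qs = 5(P − 35) − 121.
New equilibrium: consumers pay $84, suppliers receive $49, Q = 124. (Wedge: Pb − Ps = 35.)
Quantity falls by |ΔQ| = |174 − 124| = 50.
DWL = ½ · t · |ΔQ| = ½ · 35 · 50 = $875.

Deadweight loss = $875 million.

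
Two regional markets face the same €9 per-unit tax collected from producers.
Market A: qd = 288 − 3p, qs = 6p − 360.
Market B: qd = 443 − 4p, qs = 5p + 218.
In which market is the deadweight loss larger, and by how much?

Market B, by €9.

Market A: pre-tax p* = €72, q* = 72; post-tax q = 54; deadweight loss = €81.
Market B: pre-tax p* = €25, q* = 343; post-tax q = 323; deadweight loss = €90.
Difference: €81 vs €90 → market B is larger by €9.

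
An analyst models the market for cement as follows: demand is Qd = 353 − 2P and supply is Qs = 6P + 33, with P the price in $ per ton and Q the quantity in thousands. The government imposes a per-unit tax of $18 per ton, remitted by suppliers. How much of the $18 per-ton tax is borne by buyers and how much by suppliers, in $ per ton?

Before the tax: set 353 − 2P = 6P + 33 → P* = $40, Q* = 273.
With the tax collected from suppliers, supply shifts: Qs = 6(P − 18) + 33.
Solving gives Q = 246 with buyers paying $53.5 and suppliers receiving $35.5 (the $18 wedge).
Burden on buyers: $13.5; on suppliers: $4.5. (They sum to $18.)

Buyers bear $13.5 per ton; suppliers bear $4.5 per ton.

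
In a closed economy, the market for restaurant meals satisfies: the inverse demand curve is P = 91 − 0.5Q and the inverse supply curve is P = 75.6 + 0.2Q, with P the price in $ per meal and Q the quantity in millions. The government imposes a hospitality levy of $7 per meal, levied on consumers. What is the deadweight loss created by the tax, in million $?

Deadweight loss = $35 million.

Rewrite in direct form: Qd = 182 − 2P and Qs = 5P − 378.
Without the tax, 182 − 2P = 5P − 378 gives 7P = 560, so P* = $80 and Q* = 22.
With the tax collected from consumers, demand (in seller-price terms) shifts: Qd = 182 − 2(P + 7).
Solving gives Q = 12 with consumers paying $85 and suppliers receiving $78 (the $7 wedge).
Quantity falls by |ΔQ| = |22 − 12| = 10.
DWL = ½ · t · |ΔQ| = ½ · 7 · 10 = $35.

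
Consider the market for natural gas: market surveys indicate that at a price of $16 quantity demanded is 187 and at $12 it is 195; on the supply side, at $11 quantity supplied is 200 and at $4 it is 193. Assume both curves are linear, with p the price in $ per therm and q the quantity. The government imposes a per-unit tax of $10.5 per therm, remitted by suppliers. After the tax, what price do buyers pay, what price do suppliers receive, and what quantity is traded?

Buyers pay $13.5; suppliers receive $3; quantity = 192.

Demand slope: (195 − 187)/(12 − 16) = -2, so qd = 219 − 2p.
Supply slope: (193 − 200)/(4 − 11) = 1, so qs = p + 189.
Before the tax: set 219 − 2p = p + 189 → p* = $10, q* = 199.
With the tax collected from suppliers, supply shifts: qs = (p − 10.5) + 189.
Solving gives q = 192 with buyers paying $13.5 and suppliers receiving $3 (the $10.5 wedge).
The less price-elastic side of the market bears the larger share of a per-unit tax.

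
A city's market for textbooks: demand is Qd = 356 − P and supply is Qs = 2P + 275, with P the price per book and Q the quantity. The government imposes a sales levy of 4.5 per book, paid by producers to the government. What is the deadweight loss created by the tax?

Before the tax: set 356 − P = 2P + 275 → P* = 27, Q* = 329.
With the tax collected from producers, supply shifts: Qs = 2(P − 4.5) + 275.
Solving gives Q = 326 with consumers paying 30 and producers receiving 25.5 (the 4.5 wedge).
Quantity falls by |ΔQ| = |329 − 326| = 3.
DWL = ½ · t · |ΔQ| = ½ · 4.5 · 3 = 6.75.

Deadweight loss = 6.75.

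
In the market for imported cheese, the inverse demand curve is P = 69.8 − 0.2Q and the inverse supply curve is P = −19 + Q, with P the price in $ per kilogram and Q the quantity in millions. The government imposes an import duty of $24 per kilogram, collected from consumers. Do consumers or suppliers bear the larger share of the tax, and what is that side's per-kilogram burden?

Rewrite in direct form: Qd = 349 − 5P and Qs = P + 19.
Without the tax, 349 − 5P = P + 19 gives 6P = 330, so P* = $55 and Q* = 74.
With the tax collected from consumers, demand (in seller-price terms) shifts: Qd = 349 − 5(P + 24).
Solving gives Q = 54 with consumers paying $59 and suppliers receiving $35 (the $24 wedge).
Per-kilogram burden: consumers $4, suppliers $20.
Suppliers take the larger share because supply is less price-elastic here (demand slope 5 vs supply slope 1).
The less price-elastic side of the market bears the larger share of a per-unit tax.

Suppliers bear the larger share: $20 per kilogram.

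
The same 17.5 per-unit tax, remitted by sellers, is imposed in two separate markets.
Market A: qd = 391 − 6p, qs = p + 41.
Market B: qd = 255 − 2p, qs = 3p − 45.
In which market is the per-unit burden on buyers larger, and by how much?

Market A: pre-tax p* = 50, q* = 91; post-tax q = 76; per-unit burden on buyers = 2.5.
Market B: pre-tax p* = 60, q* = 135; post-tax q = 114; per-unit burden on buyers = 10.5.
Difference: 2.5 vs 10.5 → market B is larger by 8.

Market B, by 8.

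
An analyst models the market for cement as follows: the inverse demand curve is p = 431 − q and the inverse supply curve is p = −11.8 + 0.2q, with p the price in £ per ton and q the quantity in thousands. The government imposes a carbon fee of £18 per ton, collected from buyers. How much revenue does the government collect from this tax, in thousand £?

Rewrite in direct form: qd = 431 − p and qs = 5p + 59.
Without the tax, 431 − p = 5p + 59 gives 6p = 372, so p* = £62 and q* = 369.
With the tax collected from buyers, demand (in seller-price terms) shifts: qd = 431 − (p + 18).
Solving gives q = 354 with buyers paying £77 and producers receiving £59 (the £18 wedge).
Revenue = t · Q = 18 · 354 = £6372.

Tax revenue = £6372 thousand.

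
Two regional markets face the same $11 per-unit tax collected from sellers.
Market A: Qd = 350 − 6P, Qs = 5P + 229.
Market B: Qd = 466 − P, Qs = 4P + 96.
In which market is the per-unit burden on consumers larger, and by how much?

Market A: pre-tax P* = $11, Q* = 284; post-tax Q = 254; per-unit burden on consumers = $5.
Market B: pre-tax P* = $74, Q* = 392; post-tax Q = 383.2; per-unit burden on consumers = $8.8.
Difference: $5 vs $8.8 → market B is larger by $3.8.

Market B, by $3.8.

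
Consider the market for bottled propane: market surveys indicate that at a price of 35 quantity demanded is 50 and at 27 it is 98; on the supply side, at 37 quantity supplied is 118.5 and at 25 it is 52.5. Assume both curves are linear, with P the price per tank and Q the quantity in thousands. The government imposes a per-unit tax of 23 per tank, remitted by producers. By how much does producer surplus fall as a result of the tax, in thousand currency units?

Demand slope: (98 − 50)/(27 − 35) = -6, so Qd = 260 − 6P.
Supply slope: (52.5 − 118.5)/(25 − 37) = 5.5, so Qs = 5.5P − 85.
Without the tax, 260 − 6P = 5.5P − 85 gives 11.5P = 345, so P* = 30 and Q* = 80.
With the tax collected from producers, supply shifts: Qs = 5.5(P − 23) − 85.
New equilibrium: consumers pay 41, producers receive 18, Q = 14. (Wedge: Pb − Ps = 23.)
ΔPS is the trapezoid between Q = 14 and Q = 80 of height 12: ½ · (80 + 14) · 12 = 564.

Producer surplus falls by 564 thousand.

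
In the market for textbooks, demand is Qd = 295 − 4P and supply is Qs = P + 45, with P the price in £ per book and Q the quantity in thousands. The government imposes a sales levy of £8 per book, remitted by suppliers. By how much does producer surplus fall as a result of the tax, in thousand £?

Producer surplus falls by £587.52 thousand.

Before the tax: set 295 − 4P = P + 45 → P* = £50, Q* = 95.
With the tax collected from suppliers, supply shifts: Qs = (P − 8) + 45.
Solving gives Q = 88.6 with consumers paying £51.6 and suppliers receiving £43.6 (the £8 wedge).
ΔPS is the trapezoid between Q = 88.6 and Q = 95 of height £6.4: ½ · (95 + 88.6) · 6.4 = £587.52.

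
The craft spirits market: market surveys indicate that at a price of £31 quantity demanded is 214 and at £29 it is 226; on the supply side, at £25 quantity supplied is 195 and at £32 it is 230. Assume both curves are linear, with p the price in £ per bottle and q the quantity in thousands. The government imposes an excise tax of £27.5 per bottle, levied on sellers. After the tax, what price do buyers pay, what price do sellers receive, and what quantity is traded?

Demand slope: (226 − 214)/(29 − 31) = -6, so qd = 400 − 6p.
Supply slope: (230 − 195)/(32 − 25) = 5, so qs = 5p + 70.
Before the tax: set 400 − 6p = 5p + 70 → p* = £30, q* = 220.
With the tax collected from sellers, supply shifts: qs = 5(p − 27.5) + 70.
New equilibrium: buyers pay £42.5, sellers receive £15, q = 145. (Wedge: pb − ps = 27.5.)
The less price-elastic side of the market bears the larger share of a per-unit tax.

Buyers pay £42.5; sellers receive £15; quantity = 145.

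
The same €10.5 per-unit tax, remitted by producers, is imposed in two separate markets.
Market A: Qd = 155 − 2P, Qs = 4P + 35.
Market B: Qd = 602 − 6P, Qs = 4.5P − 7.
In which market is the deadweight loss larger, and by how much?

Market A: pre-tax P* = €20, Q* = 115; post-tax Q = 101; deadweight loss = €73.5.
Market B: pre-tax P* = €58, Q* = 254; post-tax Q = 227; deadweight loss = €141.75.
Difference: €73.5 vs €141.75 → market B is larger by €68.25.

Market B, by €68.25.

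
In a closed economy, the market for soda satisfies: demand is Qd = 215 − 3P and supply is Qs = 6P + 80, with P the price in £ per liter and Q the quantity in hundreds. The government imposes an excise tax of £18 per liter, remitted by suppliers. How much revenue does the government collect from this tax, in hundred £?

Tax revenue = £2412 hundred.

Without the tax, 215 − 3P = 6P + 80 gives 9P = 135, so P* = £15 and Q* = 170.
With the tax collected from suppliers, supply shifts: Qs = 6(P − 18) + 80.
Solving gives Q = 134 with consumers paying £27 and suppliers receiving £9 (the £18 wedge).
Revenue = t · Q = 18 · 134 = £2412.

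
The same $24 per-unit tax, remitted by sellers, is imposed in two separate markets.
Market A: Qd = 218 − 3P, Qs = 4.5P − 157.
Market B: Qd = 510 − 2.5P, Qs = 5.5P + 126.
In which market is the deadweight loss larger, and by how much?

Market A, by $23.4.

Market A: pre-tax P* = $50, Q* = 68; post-tax Q = 24.8; deadweight loss = $518.4.
Market B: pre-tax P* = $48, Q* = 390; post-tax Q = 348.75; deadweight loss = $495.
Difference: $518.4 vs $495 → market A is larger by $23.4.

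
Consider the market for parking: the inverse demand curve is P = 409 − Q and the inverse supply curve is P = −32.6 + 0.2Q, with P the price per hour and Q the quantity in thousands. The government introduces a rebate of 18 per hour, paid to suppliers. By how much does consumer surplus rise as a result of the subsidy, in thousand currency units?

Inverting to Q(P) form: Qd = 409 − P; Qs = 5P + 163.
Before the subsidy: set 409 − P = 5P + 163 → P* = 41, Q* = 368.
With a per-unit subsidy paid to suppliers, each receives P + 18 per unit sold, so supply becomes Qs = 5(P + 18) + 163.
Solving gives Q = 383 with buyers paying 26 and suppliers receiving 44 (the 18 wedge).
ΔCS is the trapezoid between Q = 383 and Q = 368 of height 15: ½ · (368 + 383) · 15 = 5632.5.

Consumer surplus rises by 5632.5 thousand.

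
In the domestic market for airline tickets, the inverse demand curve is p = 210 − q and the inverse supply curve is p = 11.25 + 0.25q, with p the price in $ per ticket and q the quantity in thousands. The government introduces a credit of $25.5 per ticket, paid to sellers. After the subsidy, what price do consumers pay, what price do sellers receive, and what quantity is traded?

Rewrite in direct form: qd = 210 − p and qs = 4p − 45.
Without the subsidy, 210 − p = 4p − 45 gives 5p = 255, so p* = $51 and q* = 159.
With a per-unit subsidy paid to sellers, each receives p + 25.5 per unit sold, so supply becomes qs = 4(p + 25.5) − 45.
Solving gives q = 179.4 with consumers paying $30.6 and sellers receiving $56.1 (the $25.5 wedge).

Consumers pay $30.6; sellers receive $56.1; quantity = 179.4.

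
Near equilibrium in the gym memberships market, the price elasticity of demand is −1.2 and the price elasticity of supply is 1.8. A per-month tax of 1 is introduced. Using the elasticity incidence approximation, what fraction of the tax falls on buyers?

Incidence ratio: buyers' share ≈ εs / (εs + |εd|) = 1.8 / (1.8 + 1.2) = 0.6.
Supply is the more elastic side, so buyers bear the larger share.

Buyers' share ≈ 0.6.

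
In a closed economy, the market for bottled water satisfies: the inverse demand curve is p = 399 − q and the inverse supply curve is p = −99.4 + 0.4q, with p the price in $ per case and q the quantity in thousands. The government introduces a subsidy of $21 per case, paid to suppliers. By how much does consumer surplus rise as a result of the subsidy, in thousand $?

Rewrite in direct form: qd = 399 − p and qs = 2.5p + 248.5.
Before the subsidy: set 399 − p = 2.5p + 248.5 → p* = $43, q* = 356.
With a per-unit subsidy paid to suppliers, each receives p + 21 per unit sold, so supply becomes qs = 2.5(p + 21) + 248.5.
New equilibrium: consumers pay $28, suppliers receive $49, q = 371. (Wedge: pb − ps = −21.)
ΔCS is the trapezoid between Q = 371 and Q = 356 of height $15: ½ · (356 + 371) · 15 = $5452.5.

Consumer surplus rises by $5452.5 thousand.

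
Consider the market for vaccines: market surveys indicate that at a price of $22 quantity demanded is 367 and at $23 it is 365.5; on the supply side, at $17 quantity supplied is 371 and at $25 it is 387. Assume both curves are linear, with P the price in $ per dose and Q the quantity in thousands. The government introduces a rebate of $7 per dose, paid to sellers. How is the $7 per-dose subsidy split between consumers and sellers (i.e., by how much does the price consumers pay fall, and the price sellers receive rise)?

Consumers gain $4 per dose; sellers gain $3 per dose.

Demand slope: (365.5 − 367)/(23 − 22) = -1.5, so Qd = 400 − 1.5P.
Supply slope: (387 − 371)/(25 − 17) = 2, so Qs = 2P + 337.
Before the subsidy: set 400 − 1.5P = 2P + 337 → P* = $18, Q* = 373.
With a per-unit subsidy paid to sellers, each receives P + 7 per unit sold, so supply becomes Qs = 2(P + 7) + 337.
Solving gives Q = 379 with consumers paying $14 and sellers receiving $21 (the $7 wedge).
Gain to consumers: $4; to sellers: $3. (They sum to $7.)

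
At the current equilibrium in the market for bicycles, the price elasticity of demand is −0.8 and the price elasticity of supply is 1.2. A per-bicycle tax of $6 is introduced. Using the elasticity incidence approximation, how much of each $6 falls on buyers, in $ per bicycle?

Incidence ratio: buyers' share ≈ εs / (εs + |εd|) = 1.2 / (1.2 + 0.8) = 0.6.
So buyers bear ≈ 0.6 × $6 = $3.6; sellers bear $2.4.

Buyers bear ≈ $3.6 per bicycle.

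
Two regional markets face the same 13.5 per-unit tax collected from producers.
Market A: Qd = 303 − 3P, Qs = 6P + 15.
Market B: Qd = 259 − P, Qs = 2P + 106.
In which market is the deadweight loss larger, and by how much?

Market A: pre-tax P* = 32, Q* = 207; post-tax Q = 180; deadweight loss = 182.25.
Market B: pre-tax P* = 51, Q* = 208; post-tax Q = 199; deadweight loss = 60.75.
Difference: 182.25 vs 60.75 → market A is larger by 121.5.

Market A, by 121.5.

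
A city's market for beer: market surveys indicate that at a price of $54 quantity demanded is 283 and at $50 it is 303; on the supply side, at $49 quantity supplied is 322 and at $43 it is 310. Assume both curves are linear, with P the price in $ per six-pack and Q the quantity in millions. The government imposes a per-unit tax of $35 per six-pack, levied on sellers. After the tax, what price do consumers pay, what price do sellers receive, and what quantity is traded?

Consumers pay $57; sellers receive $22; quantity = 268.

Demand slope: (303 − 283)/(50 − 54) = -5, so Qd = 553 − 5P.
Supply slope: (310 − 322)/(43 − 49) = 2, so Qs = 2P + 224.
Before the tax: set 553 − 5P = 2P + 224 → P* = $47, Q* = 318.
With the tax collected from sellers, supply shifts: Qs = 2(P − 35) + 224.
Solving gives Q = 268 with consumers paying $57 and sellers receiving $22 (the $35 wedge).
The less price-elastic side of the market bears the larger share of a per-unit tax.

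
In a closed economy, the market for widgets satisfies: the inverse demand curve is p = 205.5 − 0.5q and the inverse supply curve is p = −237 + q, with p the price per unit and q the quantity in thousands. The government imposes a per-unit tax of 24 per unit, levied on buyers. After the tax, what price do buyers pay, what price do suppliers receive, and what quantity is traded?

Buyers pay 66; suppliers receive 42; quantity = 279.

Inverting to q(p) form: qd = 411 − 2p; qs = p + 237.
Without the tax, 411 − 2p = p + 237 gives 3p = 174, so p* = 58 and q* = 295.
With the tax collected from buyers, demand (in seller-price terms) shifts: qd = 411 − 2(p + 24).
Solving gives q = 279 with buyers paying 66 and suppliers receiving 42 (the 24 wedge).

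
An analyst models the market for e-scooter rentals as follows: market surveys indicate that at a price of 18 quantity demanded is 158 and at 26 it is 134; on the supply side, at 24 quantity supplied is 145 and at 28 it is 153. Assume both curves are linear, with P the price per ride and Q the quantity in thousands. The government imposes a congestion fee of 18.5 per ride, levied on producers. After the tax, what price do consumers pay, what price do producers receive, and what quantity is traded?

Demand slope: (134 − 158)/(26 − 18) = -3, so Qd = 212 − 3P.
Supply slope: (153 − 145)/(28 − 24) = 2, so Qs = 2P + 97.
Before the tax: set 212 − 3P = 2P + 97 → P* = 23, Q* = 143.
With the tax collected from producers, supply shifts: Qs = 2(P − 18.5) + 97.
New equilibrium: consumers pay 30.4, producers receive 11.9, Q = 120.8. (Wedge: Pb − Ps = 18.5.)

Consumers pay 30.4; producers receive 11.9; quantity = 120.8.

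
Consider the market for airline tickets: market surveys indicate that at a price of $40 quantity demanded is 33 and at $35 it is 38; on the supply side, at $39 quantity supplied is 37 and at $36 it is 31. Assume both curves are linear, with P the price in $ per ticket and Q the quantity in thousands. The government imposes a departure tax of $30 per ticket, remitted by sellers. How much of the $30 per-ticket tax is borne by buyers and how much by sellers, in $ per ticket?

Buyers bear $20 per ticket; sellers bear $10 per ticket.

Demand slope: (38 − 33)/(35 − 40) = -1, so Qd = 73 − P.
Supply slope: (31 − 37)/(36 − 39) = 2, so Qs = 2P − 41.
Without the tax, 73 − P = 2P − 41 gives 3P = 114, so P* = $38 and Q* = 35.
With the tax collected from sellers, supply shifts: Qs = 2(P − 30) − 41.
Solving gives Q = 15 with buyers paying $58 and sellers receiving $28 (the $30 wedge).
Burden on buyers: $20; on sellers: $10. (They sum to $30.)
The less price-elastic side of the market bears the larger share of a per-unit tax.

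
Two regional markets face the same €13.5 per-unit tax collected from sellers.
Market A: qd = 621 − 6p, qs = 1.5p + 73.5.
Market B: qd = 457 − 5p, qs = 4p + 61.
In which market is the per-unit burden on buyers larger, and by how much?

Market A: pre-tax p* = €73, q* = 183; post-tax q = 166.8; per-unit burden on buyers = €2.7.
Market B: pre-tax p* = €44, q* = 237; post-tax q = 207; per-unit burden on buyers = €6.
Difference: €2.7 vs €6 → market B is larger by €3.3.

Market B, by €3.3.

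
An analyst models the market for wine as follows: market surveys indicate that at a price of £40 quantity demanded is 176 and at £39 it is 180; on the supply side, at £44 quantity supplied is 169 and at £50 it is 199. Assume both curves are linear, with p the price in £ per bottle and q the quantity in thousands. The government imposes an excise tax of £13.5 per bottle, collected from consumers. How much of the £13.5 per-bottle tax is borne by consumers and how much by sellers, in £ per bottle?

Consumers bear £7.5 per bottle; sellers bear £6 per bottle.

Demand slope: (180 − 176)/(39 − 40) = -4, so qd = 336 − 4p.
Supply slope: (199 − 169)/(50 − 44) = 5, so qs = 5p − 51.
Without the tax, 336 − 4p = 5p − 51 gives 9p = 387, so p* = £43 and q* = 164.
With the tax collected from consumers, demand (in seller-price terms) shifts: qd = 336 − 4(p + 13.5).
New equilibrium: consumers pay £50.5, sellers receive £37, q = 134. (Wedge: pb − ps = 13.5.)
Burden on consumers: £7.5; on sellers: £6. (They sum to £13.5.)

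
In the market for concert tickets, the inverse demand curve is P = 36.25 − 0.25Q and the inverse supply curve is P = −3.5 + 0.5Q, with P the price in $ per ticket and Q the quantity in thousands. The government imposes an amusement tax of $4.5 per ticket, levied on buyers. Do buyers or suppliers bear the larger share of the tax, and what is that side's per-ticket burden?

Suppliers bear the larger share: $3 per ticket.

Rewrite in direct form: Qd = 145 − 4P and Qs = 2P + 7.
Without the tax, 145 − 4P = 2P + 7 gives 6P = 138, so P* = $23 and Q* = 53.
With the tax collected from buyers, demand (in seller-price terms) shifts: Qd = 145 − 4(P + 4.5).
Solving gives Q = 47 with buyers paying $24.5 and suppliers receiving $20 (the $4.5 wedge).
Per-ticket burden: buyers $1.5, suppliers $3.
Suppliers take the larger share because supply is less price-elastic here (demand slope 4 vs supply slope 2).
The less price-elastic side of the market bears the larger share of a per-unit tax.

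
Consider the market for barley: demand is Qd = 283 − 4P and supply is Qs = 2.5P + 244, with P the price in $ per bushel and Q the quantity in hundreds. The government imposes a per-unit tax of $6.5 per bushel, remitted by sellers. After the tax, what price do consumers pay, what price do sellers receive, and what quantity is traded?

Without the tax, 283 − 4P = 2.5P + 244 gives 6.5P = 39, so P* = $6 and Q* = 259.
With the tax collected from sellers, supply shifts: Qs = 2.5(P − 6.5) + 244.
Solving gives Q = 249 with consumers paying $8.5 and sellers receiving $2 (the $6.5 wedge).
The less price-elastic side of the market bears the larger share of a per-unit tax.

Consumers pay $8.5; sellers receive $2; quantity = 249.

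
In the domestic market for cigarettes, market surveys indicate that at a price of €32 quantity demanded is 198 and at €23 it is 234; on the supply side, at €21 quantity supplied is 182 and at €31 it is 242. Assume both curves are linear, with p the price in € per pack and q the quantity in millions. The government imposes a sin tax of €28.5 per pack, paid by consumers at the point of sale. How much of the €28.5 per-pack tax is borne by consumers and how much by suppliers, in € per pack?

Demand slope: (234 − 198)/(23 − 32) = -4, so qd = 326 − 4p.
Supply slope: (242 − 182)/(31 − 21) = 6, so qs = 6p + 56.
Before the tax: set 326 − 4p = 6p + 56 → p* = €27, q* = 218.
With the tax collected from consumers, demand (in seller-price terms) shifts: qd = 326 − 4(p + 28.5).
New equilibrium: consumers pay €44.1, suppliers receive €15.6, q = 149.6. (Wedge: pb − ps = 28.5.)
Burden on consumers: €17.1; on suppliers: €11.4. (They sum to €28.5.)

Consumers bear €17.1 per pack; suppliers bear €11.4 per pack.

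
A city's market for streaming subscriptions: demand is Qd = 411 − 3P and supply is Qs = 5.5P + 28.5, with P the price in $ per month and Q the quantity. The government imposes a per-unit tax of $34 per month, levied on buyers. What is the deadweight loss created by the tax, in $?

Without the tax, 411 − 3P = 5.5P + 28.5 gives 8.5P = 382.5, so P* = $45 and Q* = 276.
With the tax collected from buyers, demand (in seller-price terms) shifts: Qd = 411 − 3(P + 34).
Solving gives Q = 210 with buyers paying $67 and suppliers receiving $33 (the $34 wedge).
Quantity falls by |ΔQ| = |276 − 210| = 66.
DWL = ½ · t · |ΔQ| = ½ · 34 · 66 = $1122.

Deadweight loss = $1122.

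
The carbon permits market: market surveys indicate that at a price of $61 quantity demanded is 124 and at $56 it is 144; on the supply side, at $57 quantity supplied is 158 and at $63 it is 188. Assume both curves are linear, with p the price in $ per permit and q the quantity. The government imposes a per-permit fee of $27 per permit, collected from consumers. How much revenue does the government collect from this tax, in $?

Tax revenue = $2376.

Demand slope: (144 − 124)/(56 − 61) = -4, so qd = 368 − 4p.
Supply slope: (188 − 158)/(63 − 57) = 5, so qs = 5p − 127.
Without the tax, 368 − 4p = 5p − 127 gives 9p = 495, so p* = $55 and q* = 148.
With the tax collected from consumers, demand (in seller-price terms) shifts: qd = 368 − 4(p + 27).
New equilibrium: consumers pay $70, sellers receive $43, q = 88. (Wedge: pb − ps = 27.)
Revenue = t · Q = 27 · 88 = $2376.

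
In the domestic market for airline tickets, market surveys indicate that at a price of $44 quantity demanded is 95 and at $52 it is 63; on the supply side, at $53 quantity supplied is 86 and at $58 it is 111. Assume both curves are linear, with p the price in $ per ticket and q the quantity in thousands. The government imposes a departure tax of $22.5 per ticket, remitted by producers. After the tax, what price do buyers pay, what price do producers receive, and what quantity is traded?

Buyers pay $62.5; producers receive $40; quantity = 21.

Demand slope: (63 − 95)/(52 − 44) = -4, so qd = 271 − 4p.
Supply slope: (111 − 86)/(58 − 53) = 5, so qs = 5p − 179.
Without the tax, 271 − 4p = 5p − 179 gives 9p = 450, so p* = $50 and q* = 71.
With the tax collected from producers, supply shifts: qs = 5(p − 22.5) − 179.
New equilibrium: buyers pay $62.5, producers receive $40, q = 21. (Wedge: pb − ps = 22.5.)
The less price-elastic side of the market bears the larger share of a per-unit tax.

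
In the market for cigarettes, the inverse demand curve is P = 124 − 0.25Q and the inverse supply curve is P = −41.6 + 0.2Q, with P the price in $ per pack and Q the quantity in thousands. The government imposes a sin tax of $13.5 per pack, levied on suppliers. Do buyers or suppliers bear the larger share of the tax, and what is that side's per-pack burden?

Inverting to Q(P) form: Qd = 496 − 4P; Qs = 5P + 208.
Before the tax: set 496 − 4P = 5P + 208 → P* = $32, Q* = 368.
With the tax collected from suppliers, supply shifts: Qs = 5(P − 13.5) + 208.
New equilibrium: buyers pay $39.5, suppliers receive $26, Q = 338. (Wedge: Pb − Ps = 13.5.)
Per-pack burden: buyers $7.5, suppliers $6.
Buyers take the larger share because demand is less price-elastic here (demand slope 4 vs supply slope 5).

Buyers bear the larger share: $7.5 per pack.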